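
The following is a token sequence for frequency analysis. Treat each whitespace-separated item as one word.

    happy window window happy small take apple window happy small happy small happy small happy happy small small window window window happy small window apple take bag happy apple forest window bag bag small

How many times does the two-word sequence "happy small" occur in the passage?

Scanning the 33 overlapping bigram windows for "happy small":
  position 4–5: happy small
  position 9–10: happy small
  position 11–12: happy small
  position 13–14: happy small
  position 16–17: happy small
  position 22–23: happy small

6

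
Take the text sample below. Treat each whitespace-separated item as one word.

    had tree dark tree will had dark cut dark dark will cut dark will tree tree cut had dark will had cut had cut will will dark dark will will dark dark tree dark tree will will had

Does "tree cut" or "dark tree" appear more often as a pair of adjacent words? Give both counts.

"tree cut": 1 occurrence
"dark tree": 3 occurrences

"dark tree" (3 vs 1)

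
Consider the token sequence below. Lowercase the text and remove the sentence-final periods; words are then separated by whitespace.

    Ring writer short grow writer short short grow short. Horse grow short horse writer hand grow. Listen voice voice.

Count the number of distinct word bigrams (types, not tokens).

14

19 tokens → 18 bigram windows in total.
Repeated bigrams (each contributes count−1 duplicates):
  grow short: 2
  short grow: 2
  short horse: 2
  writer short: 2
4 duplicate windows → 18 − 4 = 14 distinct.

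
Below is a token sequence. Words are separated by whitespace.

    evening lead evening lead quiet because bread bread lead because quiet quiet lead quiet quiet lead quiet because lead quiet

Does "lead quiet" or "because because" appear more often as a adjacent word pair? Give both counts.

"lead quiet" (4 vs 0)

"lead quiet": 4 occurrences
"because because": 0 occurrences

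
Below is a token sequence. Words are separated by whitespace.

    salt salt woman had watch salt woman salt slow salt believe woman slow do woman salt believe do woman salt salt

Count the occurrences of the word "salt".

8

Scanning the 21 tokens for "salt":
  position 1: salt
  position 2: salt
  position 6: salt
  position 8: salt
  position 10: salt
  position 16: salt
  position 20: salt
  position 21: salt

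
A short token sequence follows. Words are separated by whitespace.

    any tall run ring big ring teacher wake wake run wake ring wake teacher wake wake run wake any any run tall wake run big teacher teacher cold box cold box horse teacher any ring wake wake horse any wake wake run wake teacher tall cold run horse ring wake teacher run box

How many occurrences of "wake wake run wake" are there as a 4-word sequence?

3

Scanning the 50 overlapping 4-gram windows for "wake wake run wake":
  position 8–11: wake wake run wake
  position 15–18: wake wake run wake
  position 40–43: wake wake run wake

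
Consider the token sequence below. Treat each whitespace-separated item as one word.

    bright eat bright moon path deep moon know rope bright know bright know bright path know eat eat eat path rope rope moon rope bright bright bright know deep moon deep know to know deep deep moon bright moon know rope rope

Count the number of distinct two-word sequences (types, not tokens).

42 tokens → 41 bigram windows in total.
Repeated bigrams (each contributes count−1 duplicates):
  bright know: 3
  deep moon: 3
  bright bright: 2
  bright moon: 2
  eat eat: 2
  know bright: 2
  know deep: 2
  know rope: 2
  … (3 more repeated)
13 duplicate windows → 41 − 13 = 28 distinct.

28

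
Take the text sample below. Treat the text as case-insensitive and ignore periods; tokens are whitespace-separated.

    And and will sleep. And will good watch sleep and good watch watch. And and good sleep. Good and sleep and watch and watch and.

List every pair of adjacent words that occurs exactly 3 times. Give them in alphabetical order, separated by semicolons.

Bigram counts meeting the condition (exactly 3 times):
  sleep and: 3
  watch and: 3

sleep and; watch and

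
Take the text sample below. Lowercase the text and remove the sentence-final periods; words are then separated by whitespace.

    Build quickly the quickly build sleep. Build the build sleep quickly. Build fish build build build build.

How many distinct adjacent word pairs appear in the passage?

17 tokens → 16 bigram windows in total.
Repeated bigrams (each contributes count−1 duplicates):
  build build: 3
  build sleep: 2
  quickly build: 2
4 duplicate windows → 16 − 4 = 12 distinct.

12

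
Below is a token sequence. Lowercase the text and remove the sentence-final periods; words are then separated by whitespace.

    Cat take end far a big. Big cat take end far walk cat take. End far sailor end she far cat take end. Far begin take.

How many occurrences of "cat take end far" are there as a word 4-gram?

4

Scanning the 23 overlapping 4-gram windows for "cat take end far":
  position 1–4: cat take end far
  position 8–11: cat take end far
  position 13–16: cat take end far
  position 21–24: cat take end far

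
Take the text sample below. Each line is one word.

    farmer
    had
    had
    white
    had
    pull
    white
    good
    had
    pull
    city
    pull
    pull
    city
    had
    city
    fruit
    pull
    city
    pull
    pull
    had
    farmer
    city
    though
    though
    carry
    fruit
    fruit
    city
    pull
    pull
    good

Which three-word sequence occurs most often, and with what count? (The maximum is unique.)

"city pull pull", 3 times

Trigram frequencies (highest first):
  city pull pull: 3
  pull city pull: 2
  farmer had had: 1
  had had white: 1
  had white had: 1
  white had pull: 1
  … (22 more, each ≤ 1)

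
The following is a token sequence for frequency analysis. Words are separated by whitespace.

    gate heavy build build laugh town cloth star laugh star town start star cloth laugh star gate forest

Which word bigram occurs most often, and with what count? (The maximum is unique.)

"laugh star", 2 times

Bigram frequencies (highest first):
  laugh star: 2
  gate heavy: 1
  heavy build: 1
  build build: 1
  build laugh: 1
  laugh town: 1
  … (10 more, each ≤ 1)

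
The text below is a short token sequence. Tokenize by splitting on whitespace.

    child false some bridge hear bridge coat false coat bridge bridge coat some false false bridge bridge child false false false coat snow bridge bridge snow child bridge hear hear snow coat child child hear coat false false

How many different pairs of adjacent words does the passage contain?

27

38 tokens → 37 bigram windows in total.
Repeated bigrams (each contributes count−1 duplicates):
  false false: 4
  bridge bridge: 3
  bridge coat: 2
  bridge hear: 2
  child false: 2
  coat false: 2
  false coat: 2
10 duplicate windows → 37 − 10 = 27 distinct.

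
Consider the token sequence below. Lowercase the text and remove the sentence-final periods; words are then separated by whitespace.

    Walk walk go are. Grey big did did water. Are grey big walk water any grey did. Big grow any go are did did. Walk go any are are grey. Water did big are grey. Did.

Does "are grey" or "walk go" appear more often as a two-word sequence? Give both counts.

"are grey": 4 occurrences
"walk go": 2 occurrences

"are grey" (4 vs 2)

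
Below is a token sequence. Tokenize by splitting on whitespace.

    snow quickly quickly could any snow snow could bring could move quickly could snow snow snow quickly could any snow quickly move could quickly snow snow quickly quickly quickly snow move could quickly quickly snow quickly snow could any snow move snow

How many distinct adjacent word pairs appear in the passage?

42 tokens → 41 bigram windows in total.
Repeated bigrams (each contributes count−1 duplicates):
  snow quickly: 5
  quickly quickly: 4
  quickly snow: 4
  snow snow: 4
  any snow: 3
  could any: 3
  quickly could: 3
  could quickly: 2
  … (3 more repeated)
23 duplicate windows → 41 − 23 = 18 distinct.

18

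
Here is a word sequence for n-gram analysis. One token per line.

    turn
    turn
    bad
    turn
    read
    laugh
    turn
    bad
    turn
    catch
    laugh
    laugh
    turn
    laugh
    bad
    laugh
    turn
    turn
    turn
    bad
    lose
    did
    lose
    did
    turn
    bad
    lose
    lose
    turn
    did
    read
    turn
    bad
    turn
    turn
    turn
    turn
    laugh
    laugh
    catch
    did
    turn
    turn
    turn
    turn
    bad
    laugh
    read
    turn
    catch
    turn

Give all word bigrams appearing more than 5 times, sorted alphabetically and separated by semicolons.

Bigram counts meeting the condition (more than 5 times):
  turn bad: 6
  turn turn: 9

turn bad; turn turn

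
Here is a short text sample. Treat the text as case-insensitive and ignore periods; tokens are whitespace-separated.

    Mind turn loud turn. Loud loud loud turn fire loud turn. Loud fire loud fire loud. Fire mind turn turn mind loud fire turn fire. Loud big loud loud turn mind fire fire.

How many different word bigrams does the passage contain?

33 tokens → 32 bigram windows in total.
Repeated bigrams (each contributes count−1 duplicates):
  fire loud: 4
  loud fire: 4
  loud turn: 4
  loud loud: 3
  turn loud: 3
  mind turn: 2
  turn fire: 2
  turn mind: 2
16 duplicate windows → 32 − 16 = 16 distinct.

16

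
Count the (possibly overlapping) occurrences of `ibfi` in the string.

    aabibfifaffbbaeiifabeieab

1

Sliding a length-4 window over the 25 characters (22 positions):
  position 4–7: ibfi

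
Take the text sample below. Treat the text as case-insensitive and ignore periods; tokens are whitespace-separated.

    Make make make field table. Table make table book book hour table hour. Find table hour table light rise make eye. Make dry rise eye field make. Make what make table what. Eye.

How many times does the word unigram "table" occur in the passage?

7

Scanning the 33 tokens for "table":
  position 5: table
  position 6: table
  position 8: table
  position 12: table
  position 15: table
  position 17: table
  position 31: table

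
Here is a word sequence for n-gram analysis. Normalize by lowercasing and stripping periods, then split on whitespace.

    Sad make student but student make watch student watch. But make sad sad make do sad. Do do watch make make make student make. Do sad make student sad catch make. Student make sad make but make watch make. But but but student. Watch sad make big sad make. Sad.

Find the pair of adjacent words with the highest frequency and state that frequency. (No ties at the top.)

"sad make", 6 times

Bigram frequencies (highest first):
  sad make: 6
  make student: 4
  student make: 3
  make sad: 3
  but student: 2
  make watch: 2
  … (21 more, each ≤ 2)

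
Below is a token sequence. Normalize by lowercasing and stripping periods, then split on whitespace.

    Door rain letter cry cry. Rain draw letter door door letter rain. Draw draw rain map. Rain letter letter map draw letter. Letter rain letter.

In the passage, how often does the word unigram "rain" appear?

6

Scanning the 25 tokens for "rain":
  position 2: rain
  position 6: rain
  position 12: rain
  position 15: rain
  position 17: rain
  position 24: rain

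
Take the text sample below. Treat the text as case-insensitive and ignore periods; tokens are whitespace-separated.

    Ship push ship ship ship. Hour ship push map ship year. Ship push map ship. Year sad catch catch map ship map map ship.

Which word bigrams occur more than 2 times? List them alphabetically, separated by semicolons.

Bigram counts meeting the condition (more than 2 times):
  map ship: 4
  ship push: 3

map ship; ship push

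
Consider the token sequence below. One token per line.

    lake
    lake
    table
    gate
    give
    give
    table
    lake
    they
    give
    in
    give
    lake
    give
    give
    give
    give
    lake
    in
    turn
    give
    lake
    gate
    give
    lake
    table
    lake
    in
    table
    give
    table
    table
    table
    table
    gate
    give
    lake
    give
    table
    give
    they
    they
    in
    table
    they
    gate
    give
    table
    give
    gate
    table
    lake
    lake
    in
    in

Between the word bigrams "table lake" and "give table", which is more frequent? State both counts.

"give table" (4 vs 3)

"table lake": 3 occurrences
"give table": 4 occurrences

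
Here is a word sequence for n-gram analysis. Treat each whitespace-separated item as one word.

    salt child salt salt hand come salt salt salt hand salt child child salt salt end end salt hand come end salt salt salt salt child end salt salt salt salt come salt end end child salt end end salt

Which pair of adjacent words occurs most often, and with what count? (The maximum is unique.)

"salt salt", 10 times

Bigram frequencies (highest first):
  salt salt: 10
  end salt: 4
  salt child: 3
  child salt: 3
  salt hand: 3
  salt end: 3
  … (9 more, each ≤ 3)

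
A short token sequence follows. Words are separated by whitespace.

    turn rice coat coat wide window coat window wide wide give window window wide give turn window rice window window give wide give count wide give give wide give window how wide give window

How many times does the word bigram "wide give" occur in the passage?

6

Scanning the 33 overlapping bigram windows for "wide give":
  position 10–11: wide give
  position 14–15: wide give
  position 22–23: wide give
  position 25–26: wide give
  position 28–29: wide give
  position 32–33: wide give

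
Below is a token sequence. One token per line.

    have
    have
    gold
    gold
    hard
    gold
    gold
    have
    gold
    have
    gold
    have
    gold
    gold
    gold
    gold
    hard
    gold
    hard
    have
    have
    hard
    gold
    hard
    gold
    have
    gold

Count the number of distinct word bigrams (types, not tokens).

27 tokens → 26 bigram windows in total.
Repeated bigrams (each contributes count−1 duplicates):
  gold gold: 5
  have gold: 5
  gold hard: 4
  gold have: 4
  hard gold: 4
  have have: 2
18 duplicate windows → 26 − 18 = 8 distinct.

8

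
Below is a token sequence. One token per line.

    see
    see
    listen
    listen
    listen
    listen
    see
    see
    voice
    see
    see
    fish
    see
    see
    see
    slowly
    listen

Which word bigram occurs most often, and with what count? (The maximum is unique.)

"see see", 5 times

Bigram frequencies (highest first):
  see see: 5
  listen listen: 3
  see listen: 1
  listen see: 1
  see voice: 1
  voice see: 1
  … (4 more, each ≤ 1)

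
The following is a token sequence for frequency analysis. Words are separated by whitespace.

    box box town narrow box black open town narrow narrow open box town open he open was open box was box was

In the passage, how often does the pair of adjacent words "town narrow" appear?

Scanning the 21 overlapping bigram windows for "town narrow":
  position 3–4: town narrow
  position 8–9: town narrow

2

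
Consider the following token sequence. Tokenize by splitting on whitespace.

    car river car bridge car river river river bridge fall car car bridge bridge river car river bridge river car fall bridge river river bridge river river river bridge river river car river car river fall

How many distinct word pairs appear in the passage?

14

36 tokens → 35 bigram windows in total.
Repeated bigrams (each contributes count−1 duplicates):
  river river: 6
  bridge river: 5
  car river: 5
  river car: 5
  river bridge: 4
  car bridge: 2
21 duplicate windows → 35 − 21 = 14 distinct.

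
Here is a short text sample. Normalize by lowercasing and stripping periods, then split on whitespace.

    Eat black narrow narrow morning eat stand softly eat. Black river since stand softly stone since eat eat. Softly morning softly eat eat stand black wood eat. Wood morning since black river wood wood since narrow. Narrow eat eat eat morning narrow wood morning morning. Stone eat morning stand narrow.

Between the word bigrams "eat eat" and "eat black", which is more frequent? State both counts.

"eat eat" (4 vs 2)

"eat eat": 4 occurrences
"eat black": 2 occurrences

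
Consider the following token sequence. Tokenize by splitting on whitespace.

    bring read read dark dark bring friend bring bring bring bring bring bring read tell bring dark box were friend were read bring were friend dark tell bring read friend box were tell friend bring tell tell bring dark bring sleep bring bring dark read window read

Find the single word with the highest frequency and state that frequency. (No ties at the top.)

"bring", 16 times

Unigram frequencies (highest first):
  bring: 16
  read: 7
  dark: 6
  friend: 5
  tell: 5
  were: 4
  … (3 more, each ≤ 2)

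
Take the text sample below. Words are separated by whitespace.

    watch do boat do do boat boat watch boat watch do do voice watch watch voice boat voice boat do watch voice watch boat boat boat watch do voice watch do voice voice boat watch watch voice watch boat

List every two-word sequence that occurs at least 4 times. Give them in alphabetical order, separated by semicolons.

Bigram counts meeting the condition (at least 4 times):
  boat watch: 4
  voice watch: 4
  watch do: 4

boat watch; voice watch; watch do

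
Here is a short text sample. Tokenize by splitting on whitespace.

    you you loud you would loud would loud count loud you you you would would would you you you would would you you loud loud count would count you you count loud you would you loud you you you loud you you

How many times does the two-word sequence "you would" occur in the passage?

Scanning the 41 overlapping bigram windows for "you would":
  position 4–5: you would
  position 13–14: you would
  position 19–20: you would
  position 33–34: you would

4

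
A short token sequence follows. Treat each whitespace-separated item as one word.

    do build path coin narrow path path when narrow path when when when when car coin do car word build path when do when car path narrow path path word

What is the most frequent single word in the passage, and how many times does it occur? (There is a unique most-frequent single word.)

"path", 8 times

Unigram frequencies (highest first):
  path: 8
  when: 7
  do: 3
  narrow: 3
  car: 3
  build: 2
  … (2 more, each ≤ 2)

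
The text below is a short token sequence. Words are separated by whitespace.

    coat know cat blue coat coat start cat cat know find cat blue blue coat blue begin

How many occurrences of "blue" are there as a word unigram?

4

Scanning the 17 tokens for "blue":
  position 4: blue
  position 13: blue
  position 14: blue
  position 16: blue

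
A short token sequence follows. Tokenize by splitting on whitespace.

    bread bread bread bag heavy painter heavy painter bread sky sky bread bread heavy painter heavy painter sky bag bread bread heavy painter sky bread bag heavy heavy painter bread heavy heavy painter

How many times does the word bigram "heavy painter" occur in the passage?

Scanning the 32 overlapping bigram windows for "heavy painter":
  position 5–6: heavy painter
  position 7–8: heavy painter
  position 14–15: heavy painter
  position 16–17: heavy painter
  position 22–23: heavy painter
  position 28–29: heavy painter
  position 32–33: heavy painter

7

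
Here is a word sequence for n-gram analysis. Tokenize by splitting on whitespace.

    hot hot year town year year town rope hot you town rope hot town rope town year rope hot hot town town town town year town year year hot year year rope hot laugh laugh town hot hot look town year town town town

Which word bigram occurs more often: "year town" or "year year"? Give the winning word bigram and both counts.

"year town" (4 vs 3)

"year town": 4 occurrences
"year year": 3 occurrences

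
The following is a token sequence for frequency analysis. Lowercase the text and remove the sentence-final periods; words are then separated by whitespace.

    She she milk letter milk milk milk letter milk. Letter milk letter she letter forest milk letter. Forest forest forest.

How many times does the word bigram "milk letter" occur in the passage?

5

Scanning the 19 overlapping bigram windows for "milk letter":
  position 3–4: milk letter
  position 7–8: milk letter
  position 9–10: milk letter
  position 11–12: milk letter
  position 16–17: milk letter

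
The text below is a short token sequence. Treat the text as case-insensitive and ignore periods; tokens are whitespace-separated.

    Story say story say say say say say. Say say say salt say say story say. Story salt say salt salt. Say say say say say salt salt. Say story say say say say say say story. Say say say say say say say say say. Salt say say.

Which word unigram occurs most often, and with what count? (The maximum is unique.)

"say", 36 times

Unigram frequencies (highest first):
  say: 36
  salt: 7
  story: 6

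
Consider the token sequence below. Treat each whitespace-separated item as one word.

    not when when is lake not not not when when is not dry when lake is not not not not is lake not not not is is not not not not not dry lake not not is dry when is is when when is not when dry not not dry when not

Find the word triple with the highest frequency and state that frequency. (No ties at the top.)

Trigram frequencies (highest first):
  not not not: 7
  when when is: 3
  lake not not: 3
  not not is: 3
  not when when: 2
  is lake not: 2
  … (26 more, each ≤ 2)

"not not not", 7 times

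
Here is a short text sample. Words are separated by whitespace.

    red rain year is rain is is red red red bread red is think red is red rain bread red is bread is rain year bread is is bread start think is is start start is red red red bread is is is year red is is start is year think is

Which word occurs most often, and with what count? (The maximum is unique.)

"is", 19 times

Unigram frequencies (highest first):
  is: 19
  red: 12
  bread: 6
  rain: 4
  year: 4
  start: 4
  … (1 more, each ≤ 3)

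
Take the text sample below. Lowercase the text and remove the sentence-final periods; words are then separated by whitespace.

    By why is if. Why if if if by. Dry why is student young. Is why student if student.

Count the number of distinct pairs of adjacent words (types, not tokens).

19 tokens → 18 bigram windows in total.
Repeated bigrams (each contributes count−1 duplicates):
  if if: 2
  why is: 2
2 duplicate windows → 18 − 2 = 16 distinct.

16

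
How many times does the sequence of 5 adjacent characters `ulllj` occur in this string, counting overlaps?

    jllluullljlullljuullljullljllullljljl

Sliding a length-5 window over the 37 characters (33 positions):
  position 6–10: ulllj
  position 12–16: ulllj
  position 18–22: ulllj
  position 23–27: ulllj
  position 30–34: ulllj

5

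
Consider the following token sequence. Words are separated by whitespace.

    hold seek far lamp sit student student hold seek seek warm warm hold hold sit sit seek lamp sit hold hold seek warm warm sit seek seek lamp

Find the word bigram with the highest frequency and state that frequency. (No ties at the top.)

Bigram frequencies (highest first):
  hold seek: 3
  lamp sit: 2
  seek seek: 2
  seek warm: 2
  warm warm: 2
  hold hold: 2
  … (12 more, each ≤ 2)

"hold seek", 3 times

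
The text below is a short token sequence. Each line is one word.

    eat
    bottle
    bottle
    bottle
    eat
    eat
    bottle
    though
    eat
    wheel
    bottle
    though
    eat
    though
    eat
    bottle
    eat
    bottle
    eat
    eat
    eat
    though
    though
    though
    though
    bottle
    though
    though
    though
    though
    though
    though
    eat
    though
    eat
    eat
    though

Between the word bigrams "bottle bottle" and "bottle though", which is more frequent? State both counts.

"bottle though" (3 vs 2)

"bottle bottle": 2 occurrences
"bottle though": 3 occurrences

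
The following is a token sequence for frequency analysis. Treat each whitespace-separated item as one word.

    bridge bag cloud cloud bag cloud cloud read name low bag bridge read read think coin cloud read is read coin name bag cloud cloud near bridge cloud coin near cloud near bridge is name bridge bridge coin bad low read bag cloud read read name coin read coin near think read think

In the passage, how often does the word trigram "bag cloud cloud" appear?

3

Scanning the 51 overlapping trigram windows for "bag cloud cloud":
  position 2–4: bag cloud cloud
  position 5–7: bag cloud cloud
  position 23–25: bag cloud cloud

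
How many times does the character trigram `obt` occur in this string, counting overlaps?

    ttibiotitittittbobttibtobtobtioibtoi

Sliding a length-3 window over the 36 characters (34 positions):
  position 17–19: obt
  position 24–26: obt
  position 27–29: obt

3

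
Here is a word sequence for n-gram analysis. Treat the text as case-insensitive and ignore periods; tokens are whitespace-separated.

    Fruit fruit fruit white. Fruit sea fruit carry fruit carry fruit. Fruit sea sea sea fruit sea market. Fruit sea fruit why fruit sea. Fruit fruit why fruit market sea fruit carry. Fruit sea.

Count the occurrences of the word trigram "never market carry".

Scanning the 32 overlapping trigram windows for "never market carry":
  (none found)

0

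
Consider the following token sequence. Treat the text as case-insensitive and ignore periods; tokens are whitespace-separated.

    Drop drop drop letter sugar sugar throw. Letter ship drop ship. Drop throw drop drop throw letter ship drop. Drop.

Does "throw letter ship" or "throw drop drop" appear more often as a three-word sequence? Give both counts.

"throw letter ship" (2 vs 1)

"throw letter ship": 2 occurrences
"throw drop drop": 1 occurrence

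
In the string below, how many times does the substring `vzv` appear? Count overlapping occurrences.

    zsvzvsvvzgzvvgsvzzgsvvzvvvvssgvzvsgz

3

Sliding a length-3 window over the 36 characters (34 positions):
  position 3–5: vzv
  position 22–24: vzv
  position 31–33: vzv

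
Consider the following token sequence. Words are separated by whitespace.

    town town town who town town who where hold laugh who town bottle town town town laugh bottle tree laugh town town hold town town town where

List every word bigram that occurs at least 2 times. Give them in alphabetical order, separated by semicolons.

Bigram counts meeting the condition (at least 2 times):
  town town: 8
  town who: 2
  who town: 2

town town; town who; who town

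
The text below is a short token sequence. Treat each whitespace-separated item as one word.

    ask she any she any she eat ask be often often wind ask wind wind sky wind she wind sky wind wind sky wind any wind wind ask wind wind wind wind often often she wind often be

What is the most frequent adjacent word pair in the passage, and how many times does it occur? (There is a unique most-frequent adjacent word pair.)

Bigram frequencies (highest first):
  wind wind: 6
  wind sky: 3
  sky wind: 3
  she any: 2
  any she: 2
  often often: 2
  … (15 more, each ≤ 2)

"wind wind", 6 times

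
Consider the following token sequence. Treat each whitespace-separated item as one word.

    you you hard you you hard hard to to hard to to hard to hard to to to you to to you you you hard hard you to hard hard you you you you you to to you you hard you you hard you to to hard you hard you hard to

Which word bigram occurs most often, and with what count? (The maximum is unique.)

"you you", 10 times

Bigram frequencies (highest first):
  you you: 10
  you hard: 7
  hard you: 7
  to to: 7
  hard to: 5
  to hard: 5
  … (3 more, each ≤ 4)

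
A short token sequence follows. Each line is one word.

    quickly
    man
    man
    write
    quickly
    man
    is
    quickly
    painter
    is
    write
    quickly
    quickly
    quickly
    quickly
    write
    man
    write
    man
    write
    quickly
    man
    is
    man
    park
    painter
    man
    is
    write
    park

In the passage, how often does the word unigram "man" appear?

Scanning the 30 tokens for "man":
  position 2: man
  position 3: man
  position 6: man
  position 17: man
  position 19: man
  position 22: man
  position 24: man
  position 27: man

8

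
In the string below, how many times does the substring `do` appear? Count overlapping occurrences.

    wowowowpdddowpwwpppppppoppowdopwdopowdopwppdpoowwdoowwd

Sliding a length-2 window over the 55 characters (54 positions):
  position 11–12: do
  position 29–30: do
  position 33–34: do
  position 38–39: do
  position 50–51: do

5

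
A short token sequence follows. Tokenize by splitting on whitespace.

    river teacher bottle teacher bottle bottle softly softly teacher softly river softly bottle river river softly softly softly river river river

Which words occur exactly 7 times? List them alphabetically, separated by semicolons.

Unigram counts meeting the condition (exactly 7 times):
  river: 7
  softly: 7

river; softly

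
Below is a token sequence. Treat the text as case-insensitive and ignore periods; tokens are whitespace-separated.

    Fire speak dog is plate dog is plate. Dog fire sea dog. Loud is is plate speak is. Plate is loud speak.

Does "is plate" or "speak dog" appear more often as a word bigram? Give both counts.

"is plate": 4 occurrences
"speak dog": 1 occurrence

"is plate" (4 vs 1)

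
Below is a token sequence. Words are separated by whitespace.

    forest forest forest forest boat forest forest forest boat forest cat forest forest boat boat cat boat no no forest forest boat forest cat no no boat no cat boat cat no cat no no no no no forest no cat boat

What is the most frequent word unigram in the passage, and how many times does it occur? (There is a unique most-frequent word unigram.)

"forest", 14 times

Unigram frequencies (highest first):
  forest: 14
  no: 12
  boat: 9
  cat: 7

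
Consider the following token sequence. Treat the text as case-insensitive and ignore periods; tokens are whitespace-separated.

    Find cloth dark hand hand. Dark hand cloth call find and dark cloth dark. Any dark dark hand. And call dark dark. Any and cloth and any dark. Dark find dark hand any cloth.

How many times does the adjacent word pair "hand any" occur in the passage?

Scanning the 33 overlapping bigram windows for "hand any":
  position 32–33: hand any

1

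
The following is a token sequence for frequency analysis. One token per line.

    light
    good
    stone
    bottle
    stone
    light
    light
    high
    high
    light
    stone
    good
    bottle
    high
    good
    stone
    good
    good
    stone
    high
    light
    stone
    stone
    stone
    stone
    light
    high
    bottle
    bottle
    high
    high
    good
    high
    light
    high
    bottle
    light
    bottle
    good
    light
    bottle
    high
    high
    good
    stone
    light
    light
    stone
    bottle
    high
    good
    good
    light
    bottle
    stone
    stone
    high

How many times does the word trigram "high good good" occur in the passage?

1

Scanning the 55 overlapping trigram windows for "high good good":
  position 50–52: high good good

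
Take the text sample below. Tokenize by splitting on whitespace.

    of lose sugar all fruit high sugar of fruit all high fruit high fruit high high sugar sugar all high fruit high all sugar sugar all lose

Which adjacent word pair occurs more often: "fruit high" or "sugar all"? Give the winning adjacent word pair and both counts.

"fruit high": 4 occurrences
"sugar all": 3 occurrences

"fruit high" (4 vs 3)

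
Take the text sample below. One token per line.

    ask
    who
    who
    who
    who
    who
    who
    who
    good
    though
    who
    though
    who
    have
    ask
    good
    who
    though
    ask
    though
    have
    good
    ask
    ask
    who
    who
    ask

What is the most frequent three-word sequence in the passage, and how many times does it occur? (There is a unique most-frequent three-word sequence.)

Trigram frequencies (highest first):
  who who who: 5
  ask who who: 2
  who who good: 1
  who good though: 1
  good though who: 1
  though who though: 1
  … (14 more, each ≤ 1)

"who who who", 5 times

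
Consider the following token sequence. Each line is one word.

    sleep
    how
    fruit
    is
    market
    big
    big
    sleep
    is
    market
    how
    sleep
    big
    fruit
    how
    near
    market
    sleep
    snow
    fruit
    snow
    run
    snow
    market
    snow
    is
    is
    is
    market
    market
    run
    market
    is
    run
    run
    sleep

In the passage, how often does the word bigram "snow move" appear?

Scanning the 35 overlapping bigram windows for "snow move":
  (none found)

0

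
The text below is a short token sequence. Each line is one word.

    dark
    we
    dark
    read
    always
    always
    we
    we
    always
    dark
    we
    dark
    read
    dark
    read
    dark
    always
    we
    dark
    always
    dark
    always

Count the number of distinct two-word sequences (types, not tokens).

22 tokens → 21 bigram windows in total.
Repeated bigrams (each contributes count−1 duplicates):
  dark always: 3
  dark read: 3
  we dark: 3
  always dark: 2
  always we: 2
  dark we: 2
  read dark: 2
10 duplicate windows → 21 − 10 = 11 distinct.

11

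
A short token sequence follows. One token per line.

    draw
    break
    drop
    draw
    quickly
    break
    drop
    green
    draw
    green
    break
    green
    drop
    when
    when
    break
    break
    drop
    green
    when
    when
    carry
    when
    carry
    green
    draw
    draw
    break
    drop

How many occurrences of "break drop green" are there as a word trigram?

2

Scanning the 27 overlapping trigram windows for "break drop green":
  position 6–8: break drop green
  position 17–19: break drop green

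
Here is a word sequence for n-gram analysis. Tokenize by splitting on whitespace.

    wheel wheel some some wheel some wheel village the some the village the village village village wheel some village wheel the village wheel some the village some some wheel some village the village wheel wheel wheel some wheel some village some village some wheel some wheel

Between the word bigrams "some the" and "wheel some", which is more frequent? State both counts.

"some the": 2 occurrences
"wheel some": 8 occurrences

"wheel some" (8 vs 2)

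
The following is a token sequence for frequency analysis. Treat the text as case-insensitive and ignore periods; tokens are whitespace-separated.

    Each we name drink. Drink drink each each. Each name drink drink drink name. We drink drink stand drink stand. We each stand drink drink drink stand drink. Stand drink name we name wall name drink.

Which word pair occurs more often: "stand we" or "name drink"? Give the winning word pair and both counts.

"stand we": 1 occurrence
"name drink": 3 occurrences

"name drink" (3 vs 1)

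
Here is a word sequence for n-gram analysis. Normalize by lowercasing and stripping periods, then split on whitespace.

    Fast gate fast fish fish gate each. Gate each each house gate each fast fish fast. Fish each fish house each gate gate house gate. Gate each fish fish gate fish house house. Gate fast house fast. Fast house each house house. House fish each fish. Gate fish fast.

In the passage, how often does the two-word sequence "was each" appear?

Scanning the 48 overlapping bigram windows for "was each":
  (none found)

0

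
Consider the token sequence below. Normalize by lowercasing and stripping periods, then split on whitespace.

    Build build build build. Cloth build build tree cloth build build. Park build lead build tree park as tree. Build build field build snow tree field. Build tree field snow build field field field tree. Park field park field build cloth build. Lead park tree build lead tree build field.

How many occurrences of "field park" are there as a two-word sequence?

Scanning the 49 overlapping bigram windows for "field park":
  position 37–38: field park

1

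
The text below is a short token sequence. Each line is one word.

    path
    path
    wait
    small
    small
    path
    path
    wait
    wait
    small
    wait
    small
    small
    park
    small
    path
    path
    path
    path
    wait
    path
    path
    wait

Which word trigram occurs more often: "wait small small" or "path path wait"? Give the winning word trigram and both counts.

"wait small small": 2 occurrences
"path path wait": 4 occurrences

"path path wait" (4 vs 2)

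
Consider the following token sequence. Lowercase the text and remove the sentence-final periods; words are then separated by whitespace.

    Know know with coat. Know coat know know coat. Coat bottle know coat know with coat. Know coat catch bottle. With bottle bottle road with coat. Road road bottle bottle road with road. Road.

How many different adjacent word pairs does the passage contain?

19

34 tokens → 33 bigram windows in total.
Repeated bigrams (each contributes count−1 duplicates):
  coat know: 4
  know coat: 4
  with coat: 3
  bottle bottle: 2
  bottle road: 2
  know know: 2
  know with: 2
  road road: 2
  … (1 more repeated)
14 duplicate windows → 33 − 14 = 19 distinct.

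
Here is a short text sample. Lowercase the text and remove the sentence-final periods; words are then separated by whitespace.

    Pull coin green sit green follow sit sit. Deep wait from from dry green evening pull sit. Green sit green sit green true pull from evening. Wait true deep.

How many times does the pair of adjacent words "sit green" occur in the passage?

4

Scanning the 28 overlapping bigram windows for "sit green":
  position 4–5: sit green
  position 17–18: sit green
  position 19–20: sit green
  position 21–22: sit green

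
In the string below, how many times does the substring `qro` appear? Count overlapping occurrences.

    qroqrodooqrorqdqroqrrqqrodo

5

Sliding a length-3 window over the 27 characters (25 positions):
  position 1–3: qro
  position 4–6: qro
  position 10–12: qro
  position 16–18: qro
  position 23–25: qro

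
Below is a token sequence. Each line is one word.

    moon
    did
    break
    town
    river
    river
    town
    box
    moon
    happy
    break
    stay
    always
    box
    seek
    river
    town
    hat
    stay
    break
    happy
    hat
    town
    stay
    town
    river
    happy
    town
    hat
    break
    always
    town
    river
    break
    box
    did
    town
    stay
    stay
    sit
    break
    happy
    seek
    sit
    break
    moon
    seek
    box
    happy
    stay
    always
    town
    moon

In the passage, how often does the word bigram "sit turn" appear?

0

Scanning the 52 overlapping bigram windows for "sit turn":
  (none found)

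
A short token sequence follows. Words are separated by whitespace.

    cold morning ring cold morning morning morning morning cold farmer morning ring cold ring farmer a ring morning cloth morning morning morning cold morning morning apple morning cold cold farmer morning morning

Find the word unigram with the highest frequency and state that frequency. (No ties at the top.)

Unigram frequencies (highest first):
  morning: 15
  cold: 7
  ring: 4
  farmer: 3
  a: 1
  cloth: 1
  … (1 more, each ≤ 1)

"morning", 15 times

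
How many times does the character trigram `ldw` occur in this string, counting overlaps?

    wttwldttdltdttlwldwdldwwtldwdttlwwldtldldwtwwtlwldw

5

Sliding a length-3 window over the 51 characters (49 positions):
  position 17–19: ldw
  position 21–23: ldw
  position 26–28: ldw
  position 40–42: ldw
  position 49–51: ldw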